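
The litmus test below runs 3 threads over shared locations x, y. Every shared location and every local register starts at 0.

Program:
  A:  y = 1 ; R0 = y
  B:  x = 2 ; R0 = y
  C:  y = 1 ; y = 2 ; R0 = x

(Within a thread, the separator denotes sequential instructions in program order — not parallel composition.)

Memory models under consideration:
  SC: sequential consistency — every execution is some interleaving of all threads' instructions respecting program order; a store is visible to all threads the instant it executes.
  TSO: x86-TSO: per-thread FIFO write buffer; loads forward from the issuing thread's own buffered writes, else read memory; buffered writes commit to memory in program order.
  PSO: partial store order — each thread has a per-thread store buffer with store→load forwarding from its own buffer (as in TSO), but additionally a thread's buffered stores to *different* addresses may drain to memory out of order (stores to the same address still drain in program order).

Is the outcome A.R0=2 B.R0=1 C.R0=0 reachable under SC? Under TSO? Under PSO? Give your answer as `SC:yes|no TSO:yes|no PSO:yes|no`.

SC:no TSO:yes PSO:yes

outcome vector order: (A.R0,B.R0,C.R0)
[SC] allowed = {(1,0,2), (1,1,0), (1,1,2), (1,2,0), (1,2,2), (2,0,2), (2,1,2), (2,2,0), (2,2,2)}
[TSO] allowed = {(1,0,0), (1,0,2), (1,1,0), (1,1,2), (1,2,0), (1,2,2), (2,0,0), (2,0,2), (2,1,0), (2,1,2), (2,2,0), (2,2,2)}
[PSO] allowed = {(1,0,0), (1,0,2), (1,1,0), (1,1,2), (1,2,0), (1,2,2), (2,0,0), (2,0,2), (2,1,0), (2,1,2), (2,2,0), (2,2,2)}
target (2,1,0) ∈ {TSO,PSO}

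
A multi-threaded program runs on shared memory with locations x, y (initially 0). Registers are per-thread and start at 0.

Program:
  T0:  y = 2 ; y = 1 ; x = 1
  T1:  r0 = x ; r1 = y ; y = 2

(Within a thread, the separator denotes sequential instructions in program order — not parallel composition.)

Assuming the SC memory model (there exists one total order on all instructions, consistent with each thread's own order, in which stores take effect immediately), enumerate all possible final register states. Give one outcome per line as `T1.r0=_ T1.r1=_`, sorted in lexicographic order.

T1.r0=0 T1.r1=0
T1.r0=0 T1.r1=1
T1.r0=0 T1.r1=2
T1.r0=1 T1.r1=1

outcome vector order: (T1.r0,T1.r1)
|SC outcomes| = 4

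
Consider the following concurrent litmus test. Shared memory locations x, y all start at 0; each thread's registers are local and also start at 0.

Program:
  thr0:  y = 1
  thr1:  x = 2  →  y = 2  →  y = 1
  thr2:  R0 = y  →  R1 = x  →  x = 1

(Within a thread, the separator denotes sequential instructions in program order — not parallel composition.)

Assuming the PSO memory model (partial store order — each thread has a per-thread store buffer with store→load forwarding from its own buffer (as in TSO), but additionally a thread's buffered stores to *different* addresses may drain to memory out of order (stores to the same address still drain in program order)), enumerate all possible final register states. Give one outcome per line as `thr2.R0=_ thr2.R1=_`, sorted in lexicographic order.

outcome vector order: (thr2.R0,thr2.R1)
|PSO outcomes| = 6

thr2.R0=0 thr2.R1=0
thr2.R0=0 thr2.R1=2
thr2.R0=1 thr2.R1=0
thr2.R0=1 thr2.R1=2
thr2.R0=2 thr2.R1=0
thr2.R0=2 thr2.R1=2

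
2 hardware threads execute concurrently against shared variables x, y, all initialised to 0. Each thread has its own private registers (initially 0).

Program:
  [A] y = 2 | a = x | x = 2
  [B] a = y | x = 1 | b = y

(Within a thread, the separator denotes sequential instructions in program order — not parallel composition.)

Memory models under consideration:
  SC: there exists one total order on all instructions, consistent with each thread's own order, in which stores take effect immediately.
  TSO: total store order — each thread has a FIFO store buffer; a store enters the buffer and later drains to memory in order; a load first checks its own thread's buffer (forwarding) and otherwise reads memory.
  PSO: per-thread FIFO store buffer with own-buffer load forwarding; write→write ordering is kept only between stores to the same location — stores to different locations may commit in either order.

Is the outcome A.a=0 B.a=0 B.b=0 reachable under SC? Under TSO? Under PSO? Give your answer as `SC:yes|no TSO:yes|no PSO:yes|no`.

outcome vector order: (A.a,B.a,B.b)
SC (5): <0 0 2> <0 2 2> <1 0 0> <1 0 2> <1 2 2>
TSO (6): <0 0 0> <0 0 2> <0 2 2> <1 0 0> <1 0 2> <1 2 2>
PSO (6): <0 0 0> <0 0 2> <0 2 2> <1 0 0> <1 0 2> <1 2 2>
target <0 0 0> ∈ {TSO,PSO}

SC:no TSO:yes PSO:yes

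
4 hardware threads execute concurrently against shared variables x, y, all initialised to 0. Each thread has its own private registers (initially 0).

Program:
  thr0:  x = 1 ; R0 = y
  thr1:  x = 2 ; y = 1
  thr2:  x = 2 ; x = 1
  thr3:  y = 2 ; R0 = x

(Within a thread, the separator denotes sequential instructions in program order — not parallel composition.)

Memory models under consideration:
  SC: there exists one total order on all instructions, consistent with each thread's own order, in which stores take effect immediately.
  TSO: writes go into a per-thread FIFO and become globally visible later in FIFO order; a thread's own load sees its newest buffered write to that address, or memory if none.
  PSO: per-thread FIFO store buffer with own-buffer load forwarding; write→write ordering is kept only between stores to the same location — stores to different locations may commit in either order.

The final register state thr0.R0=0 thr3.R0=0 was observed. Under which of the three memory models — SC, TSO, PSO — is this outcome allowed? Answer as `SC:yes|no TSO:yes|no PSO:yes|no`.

SC:no TSO:yes PSO:yes

outcome vector order: (thr0.R0,thr3.R0)
[SC] allowed = {0/1 0/2 1/0 1/1 1/2 2/0 2/1 2/2}
[TSO] allowed = {0/0 0/1 0/2 1/0 1/1 1/2 2/0 2/1 2/2}
[PSO] allowed = {0/0 0/1 0/2 1/0 1/1 1/2 2/0 2/1 2/2}
target 0/0 ∈ {TSO,PSO}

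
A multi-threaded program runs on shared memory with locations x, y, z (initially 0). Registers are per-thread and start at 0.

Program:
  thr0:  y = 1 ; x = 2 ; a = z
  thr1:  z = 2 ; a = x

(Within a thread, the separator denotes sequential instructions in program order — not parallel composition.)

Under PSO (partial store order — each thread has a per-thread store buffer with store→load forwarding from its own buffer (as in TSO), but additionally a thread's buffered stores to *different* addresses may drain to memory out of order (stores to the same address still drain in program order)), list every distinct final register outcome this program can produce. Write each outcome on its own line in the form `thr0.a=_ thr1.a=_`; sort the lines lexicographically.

outcome vector order: (thr0.a,thr1.a)
|PSO outcomes| = 4

thr0.a=0 thr1.a=0
thr0.a=0 thr1.a=2
thr0.a=2 thr1.a=0
thr0.a=2 thr1.a=2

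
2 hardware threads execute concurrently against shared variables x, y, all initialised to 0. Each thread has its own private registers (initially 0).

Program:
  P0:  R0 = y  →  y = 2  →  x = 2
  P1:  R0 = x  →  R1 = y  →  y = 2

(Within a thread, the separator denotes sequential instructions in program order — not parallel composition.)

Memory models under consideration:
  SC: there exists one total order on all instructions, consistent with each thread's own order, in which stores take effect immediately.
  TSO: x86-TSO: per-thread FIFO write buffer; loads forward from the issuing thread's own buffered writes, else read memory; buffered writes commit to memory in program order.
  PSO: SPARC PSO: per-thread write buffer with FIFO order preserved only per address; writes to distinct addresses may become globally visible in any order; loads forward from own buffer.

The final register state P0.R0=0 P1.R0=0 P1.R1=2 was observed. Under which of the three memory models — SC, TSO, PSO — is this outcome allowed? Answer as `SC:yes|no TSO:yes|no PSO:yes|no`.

SC:yes TSO:yes PSO:yes

outcome vector order: (P0.R0,P1.R0,P1.R1)
under SC → <0 0 0>, <0 0 2>, <0 2 2>, <2 0 0>
under TSO → <0 0 0>, <0 0 2>, <0 2 2>, <2 0 0>
under PSO → <0 0 0>, <0 0 2>, <0 2 0>, <0 2 2>, <2 0 0>
target <0 0 2> ∈ {SC,TSO,PSO}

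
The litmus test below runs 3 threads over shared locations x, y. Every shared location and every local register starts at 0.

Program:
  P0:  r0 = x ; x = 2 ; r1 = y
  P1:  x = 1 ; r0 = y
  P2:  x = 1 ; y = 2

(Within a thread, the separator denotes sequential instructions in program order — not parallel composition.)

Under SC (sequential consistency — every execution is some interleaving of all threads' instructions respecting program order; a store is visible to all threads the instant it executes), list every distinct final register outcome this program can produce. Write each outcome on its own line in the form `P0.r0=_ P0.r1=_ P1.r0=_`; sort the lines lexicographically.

P0.r0=0 P0.r1=0 P1.r0=0
P0.r0=0 P0.r1=0 P1.r0=2
P0.r0=0 P0.r1=2 P1.r0=0
P0.r0=0 P0.r1=2 P1.r0=2
P0.r0=1 P0.r1=0 P1.r0=0
P0.r0=1 P0.r1=0 P1.r0=2
P0.r0=1 P0.r1=2 P1.r0=0
P0.r0=1 P0.r1=2 P1.r0=2

outcome vector order: (P0.r0,P0.r1,P1.r0)
|SC outcomes| = 8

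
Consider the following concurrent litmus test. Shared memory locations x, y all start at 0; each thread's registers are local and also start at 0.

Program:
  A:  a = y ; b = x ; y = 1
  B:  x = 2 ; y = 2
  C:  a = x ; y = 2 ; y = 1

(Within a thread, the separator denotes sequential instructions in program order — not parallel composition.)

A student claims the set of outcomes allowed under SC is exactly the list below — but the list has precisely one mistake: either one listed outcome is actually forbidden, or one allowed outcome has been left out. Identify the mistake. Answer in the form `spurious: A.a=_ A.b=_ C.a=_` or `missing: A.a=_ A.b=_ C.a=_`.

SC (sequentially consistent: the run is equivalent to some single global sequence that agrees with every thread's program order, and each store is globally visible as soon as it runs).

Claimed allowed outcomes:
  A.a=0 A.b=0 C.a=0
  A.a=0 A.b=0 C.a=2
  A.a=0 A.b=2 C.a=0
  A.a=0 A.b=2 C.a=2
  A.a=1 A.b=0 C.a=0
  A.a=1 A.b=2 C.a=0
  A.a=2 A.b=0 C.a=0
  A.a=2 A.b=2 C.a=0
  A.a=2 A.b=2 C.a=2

outcome vector order: (A.a,A.b,C.a)
SC (10): <0 0 0>; <0 0 2>; <0 2 0>; <0 2 2>; <1 0 0>; <1 2 0>; <1 2 2>; <2 0 0>; <2 2 0>; <2 2 2>
SC∖claimed = {<1 2 2>}

missing: A.a=1 A.b=2 C.a=2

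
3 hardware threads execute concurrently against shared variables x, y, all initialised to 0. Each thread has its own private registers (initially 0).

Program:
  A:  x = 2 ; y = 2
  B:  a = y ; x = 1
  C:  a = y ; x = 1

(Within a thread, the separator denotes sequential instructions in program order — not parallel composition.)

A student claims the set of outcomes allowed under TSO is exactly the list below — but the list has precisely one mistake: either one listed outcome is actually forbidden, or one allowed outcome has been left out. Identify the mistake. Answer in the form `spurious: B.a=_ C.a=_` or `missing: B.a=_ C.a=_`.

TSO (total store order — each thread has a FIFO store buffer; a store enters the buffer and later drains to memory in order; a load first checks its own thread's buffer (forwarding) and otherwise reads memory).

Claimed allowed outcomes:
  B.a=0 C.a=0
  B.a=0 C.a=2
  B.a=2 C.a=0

missing: B.a=2 C.a=2

outcome vector order: (B.a,C.a)
under TSO → <0 0> <0 2> <2 0> <2 2>
TSO∖claimed = {<2 2>}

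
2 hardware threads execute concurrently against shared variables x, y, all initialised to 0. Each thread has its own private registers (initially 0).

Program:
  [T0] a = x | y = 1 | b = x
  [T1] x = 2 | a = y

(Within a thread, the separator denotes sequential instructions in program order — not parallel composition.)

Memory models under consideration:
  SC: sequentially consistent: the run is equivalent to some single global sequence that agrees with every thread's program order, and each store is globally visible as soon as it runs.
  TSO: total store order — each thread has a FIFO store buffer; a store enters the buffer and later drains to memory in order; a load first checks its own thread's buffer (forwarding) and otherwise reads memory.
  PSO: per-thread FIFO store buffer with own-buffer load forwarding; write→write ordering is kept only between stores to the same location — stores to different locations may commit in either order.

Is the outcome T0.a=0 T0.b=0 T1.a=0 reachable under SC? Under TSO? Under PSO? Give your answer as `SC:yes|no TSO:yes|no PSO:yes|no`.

SC:no TSO:yes PSO:yes

outcome vector order: (T0.a,T0.b,T1.a)
SC: 5 outcomes — {(0,0,1), (0,2,0), (0,2,1), (2,2,0), (2,2,1)}
TSO: 6 outcomes — {(0,0,0), (0,0,1), (0,2,0), (0,2,1), (2,2,0), (2,2,1)}
PSO: 6 outcomes — {(0,0,0), (0,0,1), (0,2,0), (0,2,1), (2,2,0), (2,2,1)}
target (0,0,0) ∈ {TSO,PSO}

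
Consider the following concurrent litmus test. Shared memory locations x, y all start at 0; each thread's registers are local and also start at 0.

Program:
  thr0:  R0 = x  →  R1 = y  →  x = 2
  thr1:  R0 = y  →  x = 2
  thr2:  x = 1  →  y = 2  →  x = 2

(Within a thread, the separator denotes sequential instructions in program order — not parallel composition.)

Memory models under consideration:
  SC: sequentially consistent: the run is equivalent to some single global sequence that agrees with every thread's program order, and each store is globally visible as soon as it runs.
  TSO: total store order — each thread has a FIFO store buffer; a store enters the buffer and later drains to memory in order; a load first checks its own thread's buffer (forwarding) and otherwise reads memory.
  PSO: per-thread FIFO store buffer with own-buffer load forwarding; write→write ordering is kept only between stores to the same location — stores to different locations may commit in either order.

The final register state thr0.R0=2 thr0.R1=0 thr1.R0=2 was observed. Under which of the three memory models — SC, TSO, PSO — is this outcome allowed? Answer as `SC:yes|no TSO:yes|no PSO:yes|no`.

outcome vector order: (thr0.R0,thr0.R1,thr1.R0)
[SC] allowed = {0/0/0; 0/0/2; 0/2/0; 0/2/2; 1/0/0; 1/0/2; 1/2/0; 1/2/2; 2/0/0; 2/2/0; 2/2/2}
[TSO] allowed = {0/0/0; 0/0/2; 0/2/0; 0/2/2; 1/0/0; 1/0/2; 1/2/0; 1/2/2; 2/0/0; 2/2/0; 2/2/2}
[PSO] allowed = {0/0/0; 0/0/2; 0/2/0; 0/2/2; 1/0/0; 1/0/2; 1/2/0; 1/2/2; 2/0/0; 2/0/2; 2/2/0; 2/2/2}
target 2/0/2 ∈ {PSO}

SC:no TSO:no PSO:yes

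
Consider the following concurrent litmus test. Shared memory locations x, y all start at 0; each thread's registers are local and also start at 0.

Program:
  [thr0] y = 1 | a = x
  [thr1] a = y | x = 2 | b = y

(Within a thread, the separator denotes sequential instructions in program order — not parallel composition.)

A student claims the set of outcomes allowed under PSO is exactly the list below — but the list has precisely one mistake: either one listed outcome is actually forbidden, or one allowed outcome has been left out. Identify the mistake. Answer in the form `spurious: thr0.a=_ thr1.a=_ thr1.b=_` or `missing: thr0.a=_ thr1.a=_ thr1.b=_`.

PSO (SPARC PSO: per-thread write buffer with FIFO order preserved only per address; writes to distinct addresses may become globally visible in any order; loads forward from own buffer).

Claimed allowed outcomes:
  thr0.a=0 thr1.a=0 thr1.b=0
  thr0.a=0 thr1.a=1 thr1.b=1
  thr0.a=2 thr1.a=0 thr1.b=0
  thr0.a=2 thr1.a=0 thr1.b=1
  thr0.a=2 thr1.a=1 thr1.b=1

missing: thr0.a=0 thr1.a=0 thr1.b=1

outcome vector order: (thr0.a,thr1.a,thr1.b)
[PSO] allowed = {000 001 011 200 201 211}
PSO∖claimed = {001}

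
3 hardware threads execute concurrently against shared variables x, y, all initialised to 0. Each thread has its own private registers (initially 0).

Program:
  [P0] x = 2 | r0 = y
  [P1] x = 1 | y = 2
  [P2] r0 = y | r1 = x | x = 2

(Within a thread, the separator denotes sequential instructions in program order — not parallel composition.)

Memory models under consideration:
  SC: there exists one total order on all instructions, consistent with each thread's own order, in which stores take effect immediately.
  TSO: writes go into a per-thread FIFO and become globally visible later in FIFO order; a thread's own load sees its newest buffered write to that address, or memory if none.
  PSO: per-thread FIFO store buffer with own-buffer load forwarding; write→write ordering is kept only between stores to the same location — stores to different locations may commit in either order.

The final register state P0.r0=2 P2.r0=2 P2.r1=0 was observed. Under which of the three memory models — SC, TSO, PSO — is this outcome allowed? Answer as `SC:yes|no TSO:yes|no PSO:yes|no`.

SC:no TSO:no PSO:yes

outcome vector order: (P0.r0,P2.r0,P2.r1)
SC (10): 000, 001, 002, 021, 022, 200, 201, 202, 221, 222
TSO (10): 000, 001, 002, 021, 022, 200, 201, 202, 221, 222
PSO (12): 000, 001, 002, 020, 021, 022, 200, 201, 202, 220, 221, 222
target 220 ∈ {PSO}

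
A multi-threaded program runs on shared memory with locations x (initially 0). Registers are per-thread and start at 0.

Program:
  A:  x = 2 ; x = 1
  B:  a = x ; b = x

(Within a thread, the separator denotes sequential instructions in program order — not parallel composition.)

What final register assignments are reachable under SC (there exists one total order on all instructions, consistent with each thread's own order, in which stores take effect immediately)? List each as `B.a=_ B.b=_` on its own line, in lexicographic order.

B.a=0 B.b=0
B.a=0 B.b=1
B.a=0 B.b=2
B.a=1 B.b=1
B.a=2 B.b=1
B.a=2 B.b=2

outcome vector order: (B.a,B.b)
|SC outcomes| = 6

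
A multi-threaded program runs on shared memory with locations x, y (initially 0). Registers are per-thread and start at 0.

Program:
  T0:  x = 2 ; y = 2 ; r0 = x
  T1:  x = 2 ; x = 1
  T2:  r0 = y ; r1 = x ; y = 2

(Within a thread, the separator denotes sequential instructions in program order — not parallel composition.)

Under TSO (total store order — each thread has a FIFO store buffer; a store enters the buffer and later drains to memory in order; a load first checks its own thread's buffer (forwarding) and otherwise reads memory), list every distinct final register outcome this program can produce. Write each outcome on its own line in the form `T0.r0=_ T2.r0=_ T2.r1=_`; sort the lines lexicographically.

outcome vector order: (T0.r0,T2.r0,T2.r1)
|TSO outcomes| = 10

T0.r0=1 T2.r0=0 T2.r1=0
T0.r0=1 T2.r0=0 T2.r1=1
T0.r0=1 T2.r0=0 T2.r1=2
T0.r0=1 T2.r0=2 T2.r1=1
T0.r0=1 T2.r0=2 T2.r1=2
T0.r0=2 T2.r0=0 T2.r1=0
T0.r0=2 T2.r0=0 T2.r1=1
T0.r0=2 T2.r0=0 T2.r1=2
T0.r0=2 T2.r0=2 T2.r1=1
T0.r0=2 T2.r0=2 T2.r1=2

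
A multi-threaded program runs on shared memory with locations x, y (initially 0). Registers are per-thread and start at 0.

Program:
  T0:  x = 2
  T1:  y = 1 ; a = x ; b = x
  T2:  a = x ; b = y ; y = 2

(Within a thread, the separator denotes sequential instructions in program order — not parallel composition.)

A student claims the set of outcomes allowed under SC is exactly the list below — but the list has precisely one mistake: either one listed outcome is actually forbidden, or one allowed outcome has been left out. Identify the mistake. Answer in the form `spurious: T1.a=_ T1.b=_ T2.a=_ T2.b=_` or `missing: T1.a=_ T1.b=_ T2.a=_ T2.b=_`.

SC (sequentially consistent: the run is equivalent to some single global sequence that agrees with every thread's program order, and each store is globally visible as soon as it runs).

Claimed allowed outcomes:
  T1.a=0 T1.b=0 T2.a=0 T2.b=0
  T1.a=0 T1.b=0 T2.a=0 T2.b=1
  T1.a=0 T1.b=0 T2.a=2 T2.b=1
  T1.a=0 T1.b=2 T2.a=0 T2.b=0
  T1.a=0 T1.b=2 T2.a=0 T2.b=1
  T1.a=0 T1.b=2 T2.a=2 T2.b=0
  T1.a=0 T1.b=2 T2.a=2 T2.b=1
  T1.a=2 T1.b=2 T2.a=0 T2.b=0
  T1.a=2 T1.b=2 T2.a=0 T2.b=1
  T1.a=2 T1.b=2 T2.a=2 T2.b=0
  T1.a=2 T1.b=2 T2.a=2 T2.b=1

outcome vector order: (T1.a,T1.b,T2.a,T2.b)
SC (10): <0 0 0 0>; <0 0 0 1>; <0 0 2 1>; <0 2 0 0>; <0 2 0 1>; <0 2 2 1>; <2 2 0 0>; <2 2 0 1>; <2 2 2 0>; <2 2 2 1>
claimed∖SC = {<0 2 2 0>}

spurious: T1.a=0 T1.b=2 T2.a=2 T2.b=0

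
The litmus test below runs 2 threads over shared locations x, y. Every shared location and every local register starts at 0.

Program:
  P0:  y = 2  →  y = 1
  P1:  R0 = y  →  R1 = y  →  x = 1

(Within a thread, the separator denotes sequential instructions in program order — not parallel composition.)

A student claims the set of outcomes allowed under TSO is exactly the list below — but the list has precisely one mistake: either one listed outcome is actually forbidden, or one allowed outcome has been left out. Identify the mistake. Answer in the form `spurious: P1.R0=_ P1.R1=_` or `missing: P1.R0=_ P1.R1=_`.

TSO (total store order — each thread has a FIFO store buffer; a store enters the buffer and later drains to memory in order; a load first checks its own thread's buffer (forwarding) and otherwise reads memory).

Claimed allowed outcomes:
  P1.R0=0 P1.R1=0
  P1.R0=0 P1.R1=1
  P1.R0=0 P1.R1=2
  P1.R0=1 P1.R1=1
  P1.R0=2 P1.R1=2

missing: P1.R0=2 P1.R1=1

outcome vector order: (P1.R0,P1.R1)
under TSO → <0 0>, <0 1>, <0 2>, <1 1>, <2 1>, <2 2>
TSO∖claimed = {<2 1>}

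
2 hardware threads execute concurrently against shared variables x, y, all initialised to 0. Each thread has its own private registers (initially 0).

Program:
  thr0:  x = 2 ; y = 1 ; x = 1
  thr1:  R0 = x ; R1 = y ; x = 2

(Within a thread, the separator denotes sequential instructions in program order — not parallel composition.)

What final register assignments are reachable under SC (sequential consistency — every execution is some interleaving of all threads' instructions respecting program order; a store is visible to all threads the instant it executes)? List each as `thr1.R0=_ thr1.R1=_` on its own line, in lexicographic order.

thr1.R0=0 thr1.R1=0
thr1.R0=0 thr1.R1=1
thr1.R0=1 thr1.R1=1
thr1.R0=2 thr1.R1=0
thr1.R0=2 thr1.R1=1

outcome vector order: (thr1.R0,thr1.R1)
|SC outcomes| = 5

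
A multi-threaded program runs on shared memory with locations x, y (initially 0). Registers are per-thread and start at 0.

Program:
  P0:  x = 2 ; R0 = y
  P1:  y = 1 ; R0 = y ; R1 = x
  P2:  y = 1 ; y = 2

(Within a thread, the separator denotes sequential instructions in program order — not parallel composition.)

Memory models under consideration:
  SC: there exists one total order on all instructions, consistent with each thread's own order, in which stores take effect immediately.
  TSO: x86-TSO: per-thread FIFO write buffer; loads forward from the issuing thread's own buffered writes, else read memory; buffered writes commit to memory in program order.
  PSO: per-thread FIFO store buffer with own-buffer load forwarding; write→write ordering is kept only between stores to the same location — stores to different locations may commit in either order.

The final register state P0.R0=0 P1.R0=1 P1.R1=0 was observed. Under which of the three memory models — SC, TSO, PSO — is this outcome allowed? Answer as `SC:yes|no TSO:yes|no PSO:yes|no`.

SC:no TSO:yes PSO:yes

outcome vector order: (P0.R0,P1.R0,P1.R1)
SC: 9 outcomes — {0/1/2 0/2/2 1/1/0 1/1/2 1/2/2 2/1/0 2/1/2 2/2/0 2/2/2}
TSO: 12 outcomes — {0/1/0 0/1/2 0/2/0 0/2/2 1/1/0 1/1/2 1/2/0 1/2/2 2/1/0 2/1/2 2/2/0 2/2/2}
PSO: 12 outcomes — {0/1/0 0/1/2 0/2/0 0/2/2 1/1/0 1/1/2 1/2/0 1/2/2 2/1/0 2/1/2 2/2/0 2/2/2}
target 0/1/0 ∈ {TSO,PSO}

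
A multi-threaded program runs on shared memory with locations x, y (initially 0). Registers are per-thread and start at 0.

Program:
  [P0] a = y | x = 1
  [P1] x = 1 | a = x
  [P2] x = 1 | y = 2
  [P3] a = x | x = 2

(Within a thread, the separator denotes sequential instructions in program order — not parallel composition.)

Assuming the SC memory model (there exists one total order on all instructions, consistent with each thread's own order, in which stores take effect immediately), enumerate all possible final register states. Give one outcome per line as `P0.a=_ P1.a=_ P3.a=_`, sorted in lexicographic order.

P0.a=0 P1.a=1 P3.a=0
P0.a=0 P1.a=1 P3.a=1
P0.a=0 P1.a=2 P3.a=0
P0.a=0 P1.a=2 P3.a=1
P0.a=2 P1.a=1 P3.a=0
P0.a=2 P1.a=1 P3.a=1
P0.a=2 P1.a=2 P3.a=0
P0.a=2 P1.a=2 P3.a=1

outcome vector order: (P0.a,P1.a,P3.a)
|SC outcomes| = 8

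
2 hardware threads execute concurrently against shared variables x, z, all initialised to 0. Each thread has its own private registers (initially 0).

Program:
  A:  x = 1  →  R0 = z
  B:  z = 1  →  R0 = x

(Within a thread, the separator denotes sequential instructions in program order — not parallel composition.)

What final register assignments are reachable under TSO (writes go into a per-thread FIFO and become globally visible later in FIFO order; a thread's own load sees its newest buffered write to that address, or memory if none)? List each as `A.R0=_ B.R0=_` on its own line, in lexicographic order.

outcome vector order: (A.R0,B.R0)
|TSO outcomes| = 4

A.R0=0 B.R0=0
A.R0=0 B.R0=1
A.R0=1 B.R0=0
A.R0=1 B.R0=1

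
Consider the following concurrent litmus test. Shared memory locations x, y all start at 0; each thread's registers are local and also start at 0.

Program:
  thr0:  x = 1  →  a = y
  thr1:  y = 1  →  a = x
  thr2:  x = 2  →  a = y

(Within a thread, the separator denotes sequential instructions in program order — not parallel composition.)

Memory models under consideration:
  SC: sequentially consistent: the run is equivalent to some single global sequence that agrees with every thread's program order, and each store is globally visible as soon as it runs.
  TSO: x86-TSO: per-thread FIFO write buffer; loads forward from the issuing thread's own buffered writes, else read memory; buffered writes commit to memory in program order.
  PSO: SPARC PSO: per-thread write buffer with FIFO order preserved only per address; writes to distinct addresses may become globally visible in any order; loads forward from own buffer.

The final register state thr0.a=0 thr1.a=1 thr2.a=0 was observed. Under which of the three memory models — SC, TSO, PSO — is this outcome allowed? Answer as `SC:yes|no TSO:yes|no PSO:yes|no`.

SC:yes TSO:yes PSO:yes

outcome vector order: (thr0.a,thr1.a,thr2.a)
SC: 9 outcomes — {010; 011; 020; 021; 101; 110; 111; 120; 121}
TSO: 12 outcomes — {000; 001; 010; 011; 020; 021; 100; 101; 110; 111; 120; 121}
PSO: 12 outcomes — {000; 001; 010; 011; 020; 021; 100; 101; 110; 111; 120; 121}
target 010 ∈ {SC,TSO,PSO}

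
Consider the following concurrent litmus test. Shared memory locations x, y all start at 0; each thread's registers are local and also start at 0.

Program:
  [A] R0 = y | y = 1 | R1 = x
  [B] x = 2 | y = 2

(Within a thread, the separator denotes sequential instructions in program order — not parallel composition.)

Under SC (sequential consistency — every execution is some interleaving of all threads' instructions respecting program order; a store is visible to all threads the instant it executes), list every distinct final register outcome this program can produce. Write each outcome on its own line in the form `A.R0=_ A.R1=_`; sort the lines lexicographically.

outcome vector order: (A.R0,A.R1)
|SC outcomes| = 3

A.R0=0 A.R1=0
A.R0=0 A.R1=2
A.R0=2 A.R1=2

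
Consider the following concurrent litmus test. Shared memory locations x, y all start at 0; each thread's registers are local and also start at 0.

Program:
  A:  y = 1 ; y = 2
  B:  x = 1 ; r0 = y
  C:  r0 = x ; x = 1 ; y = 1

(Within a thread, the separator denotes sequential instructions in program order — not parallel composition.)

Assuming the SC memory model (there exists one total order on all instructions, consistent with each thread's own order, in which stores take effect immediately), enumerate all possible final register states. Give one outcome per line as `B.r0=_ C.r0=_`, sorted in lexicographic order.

outcome vector order: (B.r0,C.r0)
|SC outcomes| = 6

B.r0=0 C.r0=0
B.r0=0 C.r0=1
B.r0=1 C.r0=0
B.r0=1 C.r0=1
B.r0=2 C.r0=0
B.r0=2 C.r0=1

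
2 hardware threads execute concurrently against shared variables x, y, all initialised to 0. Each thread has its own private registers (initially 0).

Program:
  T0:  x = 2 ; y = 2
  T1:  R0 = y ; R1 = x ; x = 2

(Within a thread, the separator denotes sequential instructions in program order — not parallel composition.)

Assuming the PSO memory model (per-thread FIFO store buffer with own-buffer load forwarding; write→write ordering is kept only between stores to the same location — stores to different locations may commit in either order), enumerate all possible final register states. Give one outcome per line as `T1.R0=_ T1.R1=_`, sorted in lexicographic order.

outcome vector order: (T1.R0,T1.R1)
|PSO outcomes| = 4

T1.R0=0 T1.R1=0
T1.R0=0 T1.R1=2
T1.R0=2 T1.R1=0
T1.R0=2 T1.R1=2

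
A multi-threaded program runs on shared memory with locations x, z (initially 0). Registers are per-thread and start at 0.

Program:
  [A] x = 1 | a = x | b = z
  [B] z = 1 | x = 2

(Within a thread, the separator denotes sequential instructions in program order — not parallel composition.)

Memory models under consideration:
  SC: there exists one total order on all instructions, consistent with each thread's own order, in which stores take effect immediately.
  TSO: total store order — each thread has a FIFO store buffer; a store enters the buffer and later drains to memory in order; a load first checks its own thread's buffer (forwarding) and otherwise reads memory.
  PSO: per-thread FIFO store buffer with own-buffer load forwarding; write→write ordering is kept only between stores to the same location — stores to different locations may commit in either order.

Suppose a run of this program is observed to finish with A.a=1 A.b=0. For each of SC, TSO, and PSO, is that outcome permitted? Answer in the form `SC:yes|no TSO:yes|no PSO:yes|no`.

SC:yes TSO:yes PSO:yes

outcome vector order: (A.a,A.b)
SC (3): (1,0) (1,1) (2,1)
TSO (3): (1,0) (1,1) (2,1)
PSO (4): (1,0) (1,1) (2,0) (2,1)
target (1,0) ∈ {SC,TSO,PSO}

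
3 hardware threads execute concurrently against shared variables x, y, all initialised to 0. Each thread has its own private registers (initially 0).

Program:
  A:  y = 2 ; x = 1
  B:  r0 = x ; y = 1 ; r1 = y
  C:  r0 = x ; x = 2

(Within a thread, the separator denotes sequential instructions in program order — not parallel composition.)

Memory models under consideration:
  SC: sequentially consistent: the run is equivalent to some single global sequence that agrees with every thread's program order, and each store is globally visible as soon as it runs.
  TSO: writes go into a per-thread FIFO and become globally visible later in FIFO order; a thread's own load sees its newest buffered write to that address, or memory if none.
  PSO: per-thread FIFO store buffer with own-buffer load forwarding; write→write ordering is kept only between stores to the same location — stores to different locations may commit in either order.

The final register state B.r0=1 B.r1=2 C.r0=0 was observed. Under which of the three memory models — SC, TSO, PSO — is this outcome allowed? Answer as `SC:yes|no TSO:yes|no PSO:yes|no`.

outcome vector order: (B.r0,B.r1,C.r0)
under SC → 0/1/0 0/1/1 0/2/0 0/2/1 1/1/0 1/1/1 2/1/0 2/1/1 2/2/0
under TSO → 0/1/0 0/1/1 0/2/0 0/2/1 1/1/0 1/1/1 2/1/0 2/1/1 2/2/0
under PSO → 0/1/0 0/1/1 0/2/0 0/2/1 1/1/0 1/1/1 1/2/0 1/2/1 2/1/0 2/1/1 2/2/0 2/2/1
target 1/2/0 ∈ {PSO}

SC:no TSO:no PSO:yes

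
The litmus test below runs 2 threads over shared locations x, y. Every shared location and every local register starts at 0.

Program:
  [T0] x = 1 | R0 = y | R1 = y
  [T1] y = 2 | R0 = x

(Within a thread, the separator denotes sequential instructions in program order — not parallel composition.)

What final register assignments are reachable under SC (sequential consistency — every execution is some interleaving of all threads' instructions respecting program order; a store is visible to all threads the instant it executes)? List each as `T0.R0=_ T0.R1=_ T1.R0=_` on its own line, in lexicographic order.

outcome vector order: (T0.R0,T0.R1,T1.R0)
|SC outcomes| = 4

T0.R0=0 T0.R1=0 T1.R0=1
T0.R0=0 T0.R1=2 T1.R0=1
T0.R0=2 T0.R1=2 T1.R0=0
T0.R0=2 T0.R1=2 T1.R0=1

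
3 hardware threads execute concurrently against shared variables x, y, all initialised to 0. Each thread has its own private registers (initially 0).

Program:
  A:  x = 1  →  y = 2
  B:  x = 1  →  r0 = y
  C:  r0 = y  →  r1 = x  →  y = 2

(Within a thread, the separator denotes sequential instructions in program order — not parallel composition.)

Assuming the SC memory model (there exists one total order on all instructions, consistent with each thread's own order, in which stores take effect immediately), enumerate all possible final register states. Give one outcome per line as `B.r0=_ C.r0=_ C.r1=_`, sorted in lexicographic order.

outcome vector order: (B.r0,C.r0,C.r1)
|SC outcomes| = 6

B.r0=0 C.r0=0 C.r1=0
B.r0=0 C.r0=0 C.r1=1
B.r0=0 C.r0=2 C.r1=1
B.r0=2 C.r0=0 C.r1=0
B.r0=2 C.r0=0 C.r1=1
B.r0=2 C.r0=2 C.r1=1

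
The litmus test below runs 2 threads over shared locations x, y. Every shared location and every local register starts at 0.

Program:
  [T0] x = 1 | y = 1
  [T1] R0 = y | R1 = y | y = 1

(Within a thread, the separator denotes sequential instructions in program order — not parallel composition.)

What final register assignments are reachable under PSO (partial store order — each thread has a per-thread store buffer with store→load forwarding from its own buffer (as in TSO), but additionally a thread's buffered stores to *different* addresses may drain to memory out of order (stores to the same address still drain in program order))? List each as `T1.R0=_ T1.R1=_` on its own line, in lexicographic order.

outcome vector order: (T1.R0,T1.R1)
|PSO outcomes| = 3

T1.R0=0 T1.R1=0
T1.R0=0 T1.R1=1
T1.R0=1 T1.R1=1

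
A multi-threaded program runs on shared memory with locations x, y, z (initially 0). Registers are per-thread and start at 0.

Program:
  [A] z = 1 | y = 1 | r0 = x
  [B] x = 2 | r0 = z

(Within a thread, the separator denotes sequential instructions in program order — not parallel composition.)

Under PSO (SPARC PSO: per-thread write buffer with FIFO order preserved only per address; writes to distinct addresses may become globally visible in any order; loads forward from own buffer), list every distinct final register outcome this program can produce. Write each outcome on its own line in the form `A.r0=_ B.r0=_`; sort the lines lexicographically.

A.r0=0 B.r0=0
A.r0=0 B.r0=1
A.r0=2 B.r0=0
A.r0=2 B.r0=1

outcome vector order: (A.r0,B.r0)
|PSO outcomes| = 4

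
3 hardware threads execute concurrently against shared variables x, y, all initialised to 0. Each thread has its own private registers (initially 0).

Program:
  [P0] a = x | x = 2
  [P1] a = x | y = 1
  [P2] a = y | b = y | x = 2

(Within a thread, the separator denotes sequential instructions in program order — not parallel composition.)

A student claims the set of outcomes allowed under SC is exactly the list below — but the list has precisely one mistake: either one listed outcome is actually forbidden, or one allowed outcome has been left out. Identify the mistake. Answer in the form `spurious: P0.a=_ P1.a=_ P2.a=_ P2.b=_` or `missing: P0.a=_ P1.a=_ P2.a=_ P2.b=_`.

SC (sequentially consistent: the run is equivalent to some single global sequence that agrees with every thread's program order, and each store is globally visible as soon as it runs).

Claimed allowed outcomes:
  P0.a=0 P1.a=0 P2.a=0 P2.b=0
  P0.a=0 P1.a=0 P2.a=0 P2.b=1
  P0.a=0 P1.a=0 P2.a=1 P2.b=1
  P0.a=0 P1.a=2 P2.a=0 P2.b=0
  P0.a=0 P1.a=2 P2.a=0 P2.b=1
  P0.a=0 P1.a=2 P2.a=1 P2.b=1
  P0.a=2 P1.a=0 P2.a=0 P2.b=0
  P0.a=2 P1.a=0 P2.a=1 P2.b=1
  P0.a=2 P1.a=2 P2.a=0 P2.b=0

missing: P0.a=2 P1.a=0 P2.a=0 P2.b=1

outcome vector order: (P0.a,P1.a,P2.a,P2.b)
SC (10): 0/0/0/0 0/0/0/1 0/0/1/1 0/2/0/0 0/2/0/1 0/2/1/1 2/0/0/0 2/0/0/1 2/0/1/1 2/2/0/0
SC∖claimed = {2/0/0/1}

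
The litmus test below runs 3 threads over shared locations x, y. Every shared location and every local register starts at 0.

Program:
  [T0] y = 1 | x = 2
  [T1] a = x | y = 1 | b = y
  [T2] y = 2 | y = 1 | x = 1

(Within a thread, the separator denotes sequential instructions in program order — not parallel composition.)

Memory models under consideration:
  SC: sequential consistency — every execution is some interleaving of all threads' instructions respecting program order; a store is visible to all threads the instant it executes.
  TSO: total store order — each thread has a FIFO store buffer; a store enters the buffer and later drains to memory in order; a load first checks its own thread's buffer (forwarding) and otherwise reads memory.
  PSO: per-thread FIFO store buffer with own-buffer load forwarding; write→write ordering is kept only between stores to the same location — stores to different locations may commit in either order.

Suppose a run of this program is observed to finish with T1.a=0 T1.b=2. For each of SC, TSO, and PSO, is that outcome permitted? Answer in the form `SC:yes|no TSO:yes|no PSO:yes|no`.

SC:yes TSO:yes PSO:yes

outcome vector order: (T1.a,T1.b)
under SC → 01, 02, 11, 21, 22
under TSO → 01, 02, 11, 21, 22
under PSO → 01, 02, 11, 12, 21, 22
target 02 ∈ {SC,TSO,PSO}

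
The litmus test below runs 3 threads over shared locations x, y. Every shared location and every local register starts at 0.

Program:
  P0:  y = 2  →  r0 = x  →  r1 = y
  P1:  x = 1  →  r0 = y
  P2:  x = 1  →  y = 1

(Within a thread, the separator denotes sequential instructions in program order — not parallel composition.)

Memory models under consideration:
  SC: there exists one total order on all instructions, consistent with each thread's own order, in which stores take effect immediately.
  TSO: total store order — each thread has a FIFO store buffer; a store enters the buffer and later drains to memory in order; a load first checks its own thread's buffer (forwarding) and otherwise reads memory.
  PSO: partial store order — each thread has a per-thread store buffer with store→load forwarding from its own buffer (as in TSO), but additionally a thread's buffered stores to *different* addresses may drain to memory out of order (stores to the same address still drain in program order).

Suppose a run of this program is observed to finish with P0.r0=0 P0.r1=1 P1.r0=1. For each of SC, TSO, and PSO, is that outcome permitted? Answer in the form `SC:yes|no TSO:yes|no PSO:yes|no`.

SC:yes TSO:yes PSO:yes

outcome vector order: (P0.r0,P0.r1,P1.r0)
SC: 10 outcomes — {011; 012; 021; 022; 110; 111; 112; 120; 121; 122}
TSO: 12 outcomes — {010; 011; 012; 020; 021; 022; 110; 111; 112; 120; 121; 122}
PSO: 12 outcomes — {010; 011; 012; 020; 021; 022; 110; 111; 112; 120; 121; 122}
target 011 ∈ {SC,TSO,PSO}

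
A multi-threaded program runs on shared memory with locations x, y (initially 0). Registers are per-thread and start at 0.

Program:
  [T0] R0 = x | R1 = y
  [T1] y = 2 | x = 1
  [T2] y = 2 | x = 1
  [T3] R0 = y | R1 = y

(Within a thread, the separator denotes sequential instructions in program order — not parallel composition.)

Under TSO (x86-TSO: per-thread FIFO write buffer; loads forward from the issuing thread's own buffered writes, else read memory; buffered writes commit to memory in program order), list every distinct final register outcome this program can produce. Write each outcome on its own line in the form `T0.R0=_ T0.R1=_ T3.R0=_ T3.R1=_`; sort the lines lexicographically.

outcome vector order: (T0.R0,T0.R1,T3.R0,T3.R1)
|TSO outcomes| = 9

T0.R0=0 T0.R1=0 T3.R0=0 T3.R1=0
T0.R0=0 T0.R1=0 T3.R0=0 T3.R1=2
T0.R0=0 T0.R1=0 T3.R0=2 T3.R1=2
T0.R0=0 T0.R1=2 T3.R0=0 T3.R1=0
T0.R0=0 T0.R1=2 T3.R0=0 T3.R1=2
T0.R0=0 T0.R1=2 T3.R0=2 T3.R1=2
T0.R0=1 T0.R1=2 T3.R0=0 T3.R1=0
T0.R0=1 T0.R1=2 T3.R0=0 T3.R1=2
T0.R0=1 T0.R1=2 T3.R0=2 T3.R1=2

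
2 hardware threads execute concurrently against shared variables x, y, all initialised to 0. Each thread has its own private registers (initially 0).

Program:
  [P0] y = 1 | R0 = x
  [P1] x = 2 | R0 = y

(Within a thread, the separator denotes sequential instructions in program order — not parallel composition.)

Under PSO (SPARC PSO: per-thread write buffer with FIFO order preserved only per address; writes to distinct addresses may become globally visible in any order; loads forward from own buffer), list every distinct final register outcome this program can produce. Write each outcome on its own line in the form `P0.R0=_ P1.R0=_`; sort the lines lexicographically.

outcome vector order: (P0.R0,P1.R0)
|PSO outcomes| = 4

P0.R0=0 P1.R0=0
P0.R0=0 P1.R0=1
P0.R0=2 P1.R0=0
P0.R0=2 P1.R0=1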